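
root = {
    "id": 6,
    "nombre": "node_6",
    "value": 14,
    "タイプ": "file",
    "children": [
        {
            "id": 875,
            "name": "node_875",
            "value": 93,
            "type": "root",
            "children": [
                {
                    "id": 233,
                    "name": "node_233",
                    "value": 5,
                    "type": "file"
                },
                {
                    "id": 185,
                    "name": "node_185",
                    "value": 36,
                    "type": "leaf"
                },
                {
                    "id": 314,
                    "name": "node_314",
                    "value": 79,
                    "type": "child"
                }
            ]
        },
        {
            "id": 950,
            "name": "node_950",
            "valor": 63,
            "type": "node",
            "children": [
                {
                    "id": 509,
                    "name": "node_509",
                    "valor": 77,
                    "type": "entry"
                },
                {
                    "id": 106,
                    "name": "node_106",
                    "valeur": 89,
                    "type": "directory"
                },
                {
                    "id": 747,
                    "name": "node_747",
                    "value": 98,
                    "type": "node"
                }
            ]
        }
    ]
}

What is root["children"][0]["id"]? 875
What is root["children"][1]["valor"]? 63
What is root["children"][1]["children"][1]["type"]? "directory"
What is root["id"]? 6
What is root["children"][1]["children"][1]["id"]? 106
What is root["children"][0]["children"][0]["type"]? "file"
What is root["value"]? 14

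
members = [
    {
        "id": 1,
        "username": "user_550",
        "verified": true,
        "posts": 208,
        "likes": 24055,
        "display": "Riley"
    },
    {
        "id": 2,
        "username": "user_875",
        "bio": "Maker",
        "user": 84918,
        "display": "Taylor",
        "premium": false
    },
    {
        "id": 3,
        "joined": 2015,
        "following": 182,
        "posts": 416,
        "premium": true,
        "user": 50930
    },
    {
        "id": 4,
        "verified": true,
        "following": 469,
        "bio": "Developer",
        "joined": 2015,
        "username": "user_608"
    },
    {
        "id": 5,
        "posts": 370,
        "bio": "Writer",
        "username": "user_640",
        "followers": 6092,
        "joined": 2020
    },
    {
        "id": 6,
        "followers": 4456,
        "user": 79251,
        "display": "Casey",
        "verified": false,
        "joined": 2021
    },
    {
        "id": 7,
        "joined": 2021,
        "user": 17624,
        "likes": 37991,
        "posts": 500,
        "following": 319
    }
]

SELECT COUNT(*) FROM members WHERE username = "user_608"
1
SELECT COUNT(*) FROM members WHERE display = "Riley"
1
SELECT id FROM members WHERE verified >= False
[1, 4, 6]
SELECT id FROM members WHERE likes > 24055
[7]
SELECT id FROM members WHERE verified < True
[6]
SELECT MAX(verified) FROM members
True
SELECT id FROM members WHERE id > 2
[3, 4, 5, 6, 7]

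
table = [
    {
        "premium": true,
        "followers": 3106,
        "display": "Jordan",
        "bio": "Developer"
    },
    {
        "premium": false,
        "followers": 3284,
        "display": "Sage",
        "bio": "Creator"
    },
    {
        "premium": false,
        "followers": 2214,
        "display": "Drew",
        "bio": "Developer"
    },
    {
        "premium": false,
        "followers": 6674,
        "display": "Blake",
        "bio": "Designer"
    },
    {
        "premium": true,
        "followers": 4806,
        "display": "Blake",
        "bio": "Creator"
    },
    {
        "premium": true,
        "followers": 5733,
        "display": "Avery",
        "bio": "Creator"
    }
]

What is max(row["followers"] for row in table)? 6674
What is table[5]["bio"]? "Creator"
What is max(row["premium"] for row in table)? True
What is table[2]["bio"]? "Developer"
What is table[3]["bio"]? "Designer"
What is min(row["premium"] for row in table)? False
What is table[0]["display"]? "Jordan"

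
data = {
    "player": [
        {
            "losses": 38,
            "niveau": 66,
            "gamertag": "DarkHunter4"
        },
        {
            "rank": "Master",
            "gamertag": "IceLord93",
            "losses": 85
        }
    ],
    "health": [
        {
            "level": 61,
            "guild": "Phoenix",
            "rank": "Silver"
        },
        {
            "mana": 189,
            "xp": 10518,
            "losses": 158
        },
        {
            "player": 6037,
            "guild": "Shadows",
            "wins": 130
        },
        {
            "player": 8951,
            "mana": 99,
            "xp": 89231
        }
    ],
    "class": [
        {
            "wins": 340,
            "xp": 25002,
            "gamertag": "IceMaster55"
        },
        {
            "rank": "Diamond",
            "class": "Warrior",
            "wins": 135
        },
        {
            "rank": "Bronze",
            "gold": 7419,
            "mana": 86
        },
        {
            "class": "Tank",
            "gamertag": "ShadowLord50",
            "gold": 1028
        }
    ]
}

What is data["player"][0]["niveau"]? 66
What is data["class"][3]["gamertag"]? "ShadowLord50"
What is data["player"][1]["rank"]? "Master"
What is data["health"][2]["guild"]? "Shadows"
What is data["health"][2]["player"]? 6037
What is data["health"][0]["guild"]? "Phoenix"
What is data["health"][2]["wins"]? 130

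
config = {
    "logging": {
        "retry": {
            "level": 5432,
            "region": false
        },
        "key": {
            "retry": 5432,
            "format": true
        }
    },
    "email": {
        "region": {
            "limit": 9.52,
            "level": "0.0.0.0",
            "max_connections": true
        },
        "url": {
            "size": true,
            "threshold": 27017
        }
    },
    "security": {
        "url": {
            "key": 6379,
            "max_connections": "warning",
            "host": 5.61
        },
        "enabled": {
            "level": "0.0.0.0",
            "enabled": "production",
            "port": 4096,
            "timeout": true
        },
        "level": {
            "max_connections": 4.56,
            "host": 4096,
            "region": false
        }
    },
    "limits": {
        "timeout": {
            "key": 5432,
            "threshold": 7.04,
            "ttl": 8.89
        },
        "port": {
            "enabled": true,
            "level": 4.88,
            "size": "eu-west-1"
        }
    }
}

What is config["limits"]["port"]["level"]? 4.88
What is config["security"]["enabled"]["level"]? "0.0.0.0"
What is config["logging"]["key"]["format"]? True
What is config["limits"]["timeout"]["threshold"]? 7.04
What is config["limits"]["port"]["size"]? "eu-west-1"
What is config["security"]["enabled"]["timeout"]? True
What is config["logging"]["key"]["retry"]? 5432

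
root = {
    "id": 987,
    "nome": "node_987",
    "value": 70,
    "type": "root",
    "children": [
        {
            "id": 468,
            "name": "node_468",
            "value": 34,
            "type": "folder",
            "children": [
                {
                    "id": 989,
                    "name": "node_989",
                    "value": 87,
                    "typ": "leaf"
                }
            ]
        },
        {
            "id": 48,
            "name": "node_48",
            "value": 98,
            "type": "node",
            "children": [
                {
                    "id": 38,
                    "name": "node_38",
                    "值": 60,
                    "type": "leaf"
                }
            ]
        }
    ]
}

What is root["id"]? 987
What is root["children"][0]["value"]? 34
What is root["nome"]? "node_987"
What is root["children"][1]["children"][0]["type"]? "leaf"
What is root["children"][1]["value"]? 98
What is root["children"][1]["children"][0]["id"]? 38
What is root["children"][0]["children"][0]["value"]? 87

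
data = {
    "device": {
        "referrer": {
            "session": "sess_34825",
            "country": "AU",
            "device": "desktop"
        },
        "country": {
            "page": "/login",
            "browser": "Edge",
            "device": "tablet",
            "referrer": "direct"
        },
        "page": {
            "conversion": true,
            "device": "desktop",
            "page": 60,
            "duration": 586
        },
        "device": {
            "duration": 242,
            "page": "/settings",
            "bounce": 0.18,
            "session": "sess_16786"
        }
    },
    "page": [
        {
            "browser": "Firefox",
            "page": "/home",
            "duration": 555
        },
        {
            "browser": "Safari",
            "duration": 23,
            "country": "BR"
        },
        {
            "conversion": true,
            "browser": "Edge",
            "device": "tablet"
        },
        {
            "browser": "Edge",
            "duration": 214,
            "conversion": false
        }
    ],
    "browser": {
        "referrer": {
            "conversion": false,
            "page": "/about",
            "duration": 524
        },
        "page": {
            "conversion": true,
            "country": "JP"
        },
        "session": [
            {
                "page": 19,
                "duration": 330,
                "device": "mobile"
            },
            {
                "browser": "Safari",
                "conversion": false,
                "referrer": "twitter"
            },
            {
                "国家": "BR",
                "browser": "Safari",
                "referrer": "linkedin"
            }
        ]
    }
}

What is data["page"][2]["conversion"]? True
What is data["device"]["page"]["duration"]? 586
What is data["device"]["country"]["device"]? "tablet"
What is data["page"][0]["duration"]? 555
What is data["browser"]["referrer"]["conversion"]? False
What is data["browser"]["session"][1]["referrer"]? "twitter"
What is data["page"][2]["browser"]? "Edge"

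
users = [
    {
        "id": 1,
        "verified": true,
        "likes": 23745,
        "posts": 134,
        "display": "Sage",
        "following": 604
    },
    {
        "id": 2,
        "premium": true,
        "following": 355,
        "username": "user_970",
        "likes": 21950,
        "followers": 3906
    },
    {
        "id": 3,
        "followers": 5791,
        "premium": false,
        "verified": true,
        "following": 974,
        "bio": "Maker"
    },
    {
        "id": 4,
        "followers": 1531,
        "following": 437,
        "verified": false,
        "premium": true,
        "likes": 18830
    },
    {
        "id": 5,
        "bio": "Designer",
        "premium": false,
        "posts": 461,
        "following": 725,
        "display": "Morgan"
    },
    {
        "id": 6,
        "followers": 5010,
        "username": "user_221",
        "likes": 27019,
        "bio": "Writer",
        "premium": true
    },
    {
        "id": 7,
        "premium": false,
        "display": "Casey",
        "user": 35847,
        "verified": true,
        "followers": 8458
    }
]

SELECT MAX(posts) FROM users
461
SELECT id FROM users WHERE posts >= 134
[1, 5]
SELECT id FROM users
[1, 2, 3, 4, 5, 6, 7]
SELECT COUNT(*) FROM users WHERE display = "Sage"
1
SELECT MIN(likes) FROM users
18830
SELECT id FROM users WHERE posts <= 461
[1, 5]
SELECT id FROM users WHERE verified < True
[4]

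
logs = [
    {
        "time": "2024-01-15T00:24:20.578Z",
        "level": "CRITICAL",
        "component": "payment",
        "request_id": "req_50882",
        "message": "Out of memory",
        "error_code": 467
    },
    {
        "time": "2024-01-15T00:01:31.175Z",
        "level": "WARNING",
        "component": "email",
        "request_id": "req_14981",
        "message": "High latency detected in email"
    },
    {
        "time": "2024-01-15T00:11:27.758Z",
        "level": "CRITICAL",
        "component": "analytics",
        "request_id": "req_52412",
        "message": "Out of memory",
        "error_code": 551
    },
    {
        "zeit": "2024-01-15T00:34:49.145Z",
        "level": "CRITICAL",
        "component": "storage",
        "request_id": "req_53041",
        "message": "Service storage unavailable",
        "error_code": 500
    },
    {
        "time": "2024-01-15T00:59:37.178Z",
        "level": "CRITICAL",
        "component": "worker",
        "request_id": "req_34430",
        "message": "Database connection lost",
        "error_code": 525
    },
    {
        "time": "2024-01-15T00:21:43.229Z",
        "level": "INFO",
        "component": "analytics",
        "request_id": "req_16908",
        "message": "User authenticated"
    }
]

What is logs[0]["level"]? "CRITICAL"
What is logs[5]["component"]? "analytics"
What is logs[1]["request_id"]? "req_14981"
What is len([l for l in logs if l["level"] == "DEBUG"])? 0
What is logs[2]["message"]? "Out of memory"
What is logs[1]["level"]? "WARNING"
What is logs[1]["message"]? "High latency detected in email"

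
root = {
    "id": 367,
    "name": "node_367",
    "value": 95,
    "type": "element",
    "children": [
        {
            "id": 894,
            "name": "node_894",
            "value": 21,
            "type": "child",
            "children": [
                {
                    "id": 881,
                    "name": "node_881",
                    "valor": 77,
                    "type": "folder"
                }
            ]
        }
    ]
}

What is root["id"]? 367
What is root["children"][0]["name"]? "node_894"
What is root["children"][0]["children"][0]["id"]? 881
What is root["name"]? "node_367"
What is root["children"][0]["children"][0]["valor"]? 77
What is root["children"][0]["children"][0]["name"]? "node_881"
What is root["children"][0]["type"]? "child"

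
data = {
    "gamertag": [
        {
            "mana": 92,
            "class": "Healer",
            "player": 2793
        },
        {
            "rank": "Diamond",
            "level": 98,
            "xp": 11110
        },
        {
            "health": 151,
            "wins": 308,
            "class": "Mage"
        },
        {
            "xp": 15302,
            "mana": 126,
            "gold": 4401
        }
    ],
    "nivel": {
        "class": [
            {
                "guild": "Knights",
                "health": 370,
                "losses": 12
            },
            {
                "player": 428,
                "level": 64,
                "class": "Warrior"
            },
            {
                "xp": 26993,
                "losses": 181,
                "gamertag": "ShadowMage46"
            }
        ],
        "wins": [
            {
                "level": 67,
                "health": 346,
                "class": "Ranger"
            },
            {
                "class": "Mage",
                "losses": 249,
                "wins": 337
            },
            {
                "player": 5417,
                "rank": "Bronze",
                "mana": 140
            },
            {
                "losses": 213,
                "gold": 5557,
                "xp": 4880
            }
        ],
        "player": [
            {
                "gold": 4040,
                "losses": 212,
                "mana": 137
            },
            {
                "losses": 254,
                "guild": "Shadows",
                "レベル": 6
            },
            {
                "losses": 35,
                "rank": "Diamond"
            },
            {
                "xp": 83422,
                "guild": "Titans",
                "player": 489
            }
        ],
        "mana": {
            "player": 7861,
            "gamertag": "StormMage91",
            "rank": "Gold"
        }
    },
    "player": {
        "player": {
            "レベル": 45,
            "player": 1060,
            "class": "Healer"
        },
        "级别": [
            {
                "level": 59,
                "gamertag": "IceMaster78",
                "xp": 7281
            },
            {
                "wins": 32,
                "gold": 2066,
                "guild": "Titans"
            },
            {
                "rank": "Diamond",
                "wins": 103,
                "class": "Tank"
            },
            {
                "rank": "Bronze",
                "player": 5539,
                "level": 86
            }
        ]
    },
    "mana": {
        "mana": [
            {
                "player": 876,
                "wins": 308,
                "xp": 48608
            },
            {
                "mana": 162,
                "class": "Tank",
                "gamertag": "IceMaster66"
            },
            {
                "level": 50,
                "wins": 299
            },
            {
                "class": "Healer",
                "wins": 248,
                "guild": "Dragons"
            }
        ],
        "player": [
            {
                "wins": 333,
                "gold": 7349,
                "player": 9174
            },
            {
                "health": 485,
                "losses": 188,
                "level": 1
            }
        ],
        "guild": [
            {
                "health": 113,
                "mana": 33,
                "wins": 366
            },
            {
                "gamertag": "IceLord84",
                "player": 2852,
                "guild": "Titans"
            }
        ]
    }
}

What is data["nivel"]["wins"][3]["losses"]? 213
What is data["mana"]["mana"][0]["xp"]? 48608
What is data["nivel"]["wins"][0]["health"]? 346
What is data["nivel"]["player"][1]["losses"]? 254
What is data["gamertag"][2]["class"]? "Mage"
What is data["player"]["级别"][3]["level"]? 86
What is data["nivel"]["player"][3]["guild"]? "Titans"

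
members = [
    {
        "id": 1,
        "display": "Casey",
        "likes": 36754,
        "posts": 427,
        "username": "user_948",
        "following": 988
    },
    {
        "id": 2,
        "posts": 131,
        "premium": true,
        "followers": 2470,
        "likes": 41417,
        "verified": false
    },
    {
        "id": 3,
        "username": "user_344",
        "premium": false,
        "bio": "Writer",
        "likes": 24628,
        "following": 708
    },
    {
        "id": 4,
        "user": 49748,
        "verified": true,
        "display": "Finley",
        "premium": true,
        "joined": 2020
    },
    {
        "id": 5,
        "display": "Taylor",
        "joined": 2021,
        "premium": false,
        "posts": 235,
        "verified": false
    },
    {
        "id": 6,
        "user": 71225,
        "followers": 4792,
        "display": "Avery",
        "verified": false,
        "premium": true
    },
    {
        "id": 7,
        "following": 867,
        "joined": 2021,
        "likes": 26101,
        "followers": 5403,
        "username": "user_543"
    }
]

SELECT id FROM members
[1, 2, 3, 4, 5, 6, 7]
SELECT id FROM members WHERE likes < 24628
[]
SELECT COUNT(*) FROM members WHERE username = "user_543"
1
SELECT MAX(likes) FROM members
41417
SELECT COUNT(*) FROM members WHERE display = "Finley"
1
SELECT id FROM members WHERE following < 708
[]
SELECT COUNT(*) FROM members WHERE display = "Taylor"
1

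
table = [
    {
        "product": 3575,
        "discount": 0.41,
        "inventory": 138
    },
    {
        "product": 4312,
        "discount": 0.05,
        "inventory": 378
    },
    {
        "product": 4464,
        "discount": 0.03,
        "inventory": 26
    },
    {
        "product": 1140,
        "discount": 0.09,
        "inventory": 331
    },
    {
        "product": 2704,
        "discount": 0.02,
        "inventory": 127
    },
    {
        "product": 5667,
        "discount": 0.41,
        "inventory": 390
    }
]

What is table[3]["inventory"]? 331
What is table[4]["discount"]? 0.02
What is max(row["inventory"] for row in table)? 390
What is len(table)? 6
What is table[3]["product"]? 1140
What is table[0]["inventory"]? 138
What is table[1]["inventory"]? 378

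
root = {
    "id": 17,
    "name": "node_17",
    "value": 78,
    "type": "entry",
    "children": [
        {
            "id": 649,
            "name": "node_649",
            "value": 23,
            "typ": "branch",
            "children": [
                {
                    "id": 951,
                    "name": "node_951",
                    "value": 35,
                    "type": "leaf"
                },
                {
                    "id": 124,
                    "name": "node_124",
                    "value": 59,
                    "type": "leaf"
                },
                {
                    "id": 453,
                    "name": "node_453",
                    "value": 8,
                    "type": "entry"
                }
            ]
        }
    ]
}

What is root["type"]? "entry"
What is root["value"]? 78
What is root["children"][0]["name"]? "node_649"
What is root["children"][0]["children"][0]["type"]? "leaf"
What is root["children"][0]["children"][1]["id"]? 124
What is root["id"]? 17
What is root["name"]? "node_17"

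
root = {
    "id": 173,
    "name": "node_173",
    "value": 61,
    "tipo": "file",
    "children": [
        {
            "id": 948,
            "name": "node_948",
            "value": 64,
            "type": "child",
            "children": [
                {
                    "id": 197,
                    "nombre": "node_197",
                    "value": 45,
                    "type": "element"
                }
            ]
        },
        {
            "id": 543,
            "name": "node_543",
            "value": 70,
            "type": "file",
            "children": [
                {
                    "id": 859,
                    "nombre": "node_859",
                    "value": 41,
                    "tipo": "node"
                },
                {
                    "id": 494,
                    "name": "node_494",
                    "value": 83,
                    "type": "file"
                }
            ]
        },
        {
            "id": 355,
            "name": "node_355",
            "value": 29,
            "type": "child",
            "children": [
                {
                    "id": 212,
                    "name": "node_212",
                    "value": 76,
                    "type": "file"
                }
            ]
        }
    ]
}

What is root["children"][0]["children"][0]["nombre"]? "node_197"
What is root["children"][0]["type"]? "child"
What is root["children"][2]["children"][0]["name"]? "node_212"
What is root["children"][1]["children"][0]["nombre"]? "node_859"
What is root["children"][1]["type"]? "file"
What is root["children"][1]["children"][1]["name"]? "node_494"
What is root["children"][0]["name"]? "node_948"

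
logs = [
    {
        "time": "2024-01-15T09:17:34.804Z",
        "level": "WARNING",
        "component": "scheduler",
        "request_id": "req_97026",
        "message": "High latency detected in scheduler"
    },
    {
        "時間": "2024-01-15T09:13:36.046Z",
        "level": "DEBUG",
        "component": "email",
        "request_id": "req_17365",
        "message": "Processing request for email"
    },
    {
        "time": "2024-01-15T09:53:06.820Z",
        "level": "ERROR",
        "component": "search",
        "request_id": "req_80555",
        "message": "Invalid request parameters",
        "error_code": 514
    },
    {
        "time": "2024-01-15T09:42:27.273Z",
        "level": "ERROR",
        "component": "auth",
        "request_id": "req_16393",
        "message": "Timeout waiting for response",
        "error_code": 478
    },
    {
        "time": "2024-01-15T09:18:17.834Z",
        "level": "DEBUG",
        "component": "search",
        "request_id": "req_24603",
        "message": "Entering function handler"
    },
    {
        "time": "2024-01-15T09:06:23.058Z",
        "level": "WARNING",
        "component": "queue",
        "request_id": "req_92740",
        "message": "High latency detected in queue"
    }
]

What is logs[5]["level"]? "WARNING"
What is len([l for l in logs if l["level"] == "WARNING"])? 2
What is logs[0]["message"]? "High latency detected in scheduler"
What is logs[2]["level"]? "ERROR"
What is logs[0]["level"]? "WARNING"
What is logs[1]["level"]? "DEBUG"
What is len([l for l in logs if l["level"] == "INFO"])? 0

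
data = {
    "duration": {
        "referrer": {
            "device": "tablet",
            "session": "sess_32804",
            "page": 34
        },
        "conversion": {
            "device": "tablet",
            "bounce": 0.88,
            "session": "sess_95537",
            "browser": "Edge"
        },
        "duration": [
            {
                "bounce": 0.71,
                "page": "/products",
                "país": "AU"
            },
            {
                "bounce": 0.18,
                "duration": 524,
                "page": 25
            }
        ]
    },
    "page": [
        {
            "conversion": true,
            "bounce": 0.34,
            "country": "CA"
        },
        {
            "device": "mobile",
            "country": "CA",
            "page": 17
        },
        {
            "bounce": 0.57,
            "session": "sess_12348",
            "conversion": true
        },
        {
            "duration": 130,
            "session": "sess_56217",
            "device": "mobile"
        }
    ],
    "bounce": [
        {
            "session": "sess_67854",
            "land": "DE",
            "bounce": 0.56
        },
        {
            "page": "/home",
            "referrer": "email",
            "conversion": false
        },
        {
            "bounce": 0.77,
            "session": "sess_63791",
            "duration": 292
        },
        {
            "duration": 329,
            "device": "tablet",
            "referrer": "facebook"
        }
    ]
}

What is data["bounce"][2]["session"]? "sess_63791"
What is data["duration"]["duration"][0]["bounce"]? 0.71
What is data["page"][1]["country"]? "CA"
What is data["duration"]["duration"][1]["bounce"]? 0.18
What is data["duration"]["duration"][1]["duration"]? 524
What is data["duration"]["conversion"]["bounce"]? 0.88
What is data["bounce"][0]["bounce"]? 0.56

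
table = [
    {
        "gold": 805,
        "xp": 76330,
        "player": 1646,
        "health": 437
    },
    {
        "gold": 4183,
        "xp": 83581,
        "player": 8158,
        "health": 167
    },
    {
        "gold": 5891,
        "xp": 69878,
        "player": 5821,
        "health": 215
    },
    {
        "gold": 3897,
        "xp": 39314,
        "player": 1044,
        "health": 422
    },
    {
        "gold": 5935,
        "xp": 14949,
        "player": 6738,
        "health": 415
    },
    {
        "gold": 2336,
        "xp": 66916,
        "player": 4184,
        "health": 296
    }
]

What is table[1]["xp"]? 83581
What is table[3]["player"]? 1044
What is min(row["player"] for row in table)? 1044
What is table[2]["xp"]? 69878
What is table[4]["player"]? 6738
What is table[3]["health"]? 422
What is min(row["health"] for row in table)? 167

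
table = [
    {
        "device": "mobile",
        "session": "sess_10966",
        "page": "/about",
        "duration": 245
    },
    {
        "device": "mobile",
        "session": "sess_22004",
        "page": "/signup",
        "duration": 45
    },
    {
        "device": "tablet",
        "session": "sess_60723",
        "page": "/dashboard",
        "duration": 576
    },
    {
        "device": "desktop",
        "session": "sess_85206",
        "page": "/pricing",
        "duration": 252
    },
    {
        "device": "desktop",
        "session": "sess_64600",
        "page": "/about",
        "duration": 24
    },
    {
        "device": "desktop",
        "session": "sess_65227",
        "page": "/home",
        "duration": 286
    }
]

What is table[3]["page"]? "/pricing"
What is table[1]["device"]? "mobile"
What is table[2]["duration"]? 576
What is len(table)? 6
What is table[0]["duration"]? 245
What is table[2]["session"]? "sess_60723"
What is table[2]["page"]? "/dashboard"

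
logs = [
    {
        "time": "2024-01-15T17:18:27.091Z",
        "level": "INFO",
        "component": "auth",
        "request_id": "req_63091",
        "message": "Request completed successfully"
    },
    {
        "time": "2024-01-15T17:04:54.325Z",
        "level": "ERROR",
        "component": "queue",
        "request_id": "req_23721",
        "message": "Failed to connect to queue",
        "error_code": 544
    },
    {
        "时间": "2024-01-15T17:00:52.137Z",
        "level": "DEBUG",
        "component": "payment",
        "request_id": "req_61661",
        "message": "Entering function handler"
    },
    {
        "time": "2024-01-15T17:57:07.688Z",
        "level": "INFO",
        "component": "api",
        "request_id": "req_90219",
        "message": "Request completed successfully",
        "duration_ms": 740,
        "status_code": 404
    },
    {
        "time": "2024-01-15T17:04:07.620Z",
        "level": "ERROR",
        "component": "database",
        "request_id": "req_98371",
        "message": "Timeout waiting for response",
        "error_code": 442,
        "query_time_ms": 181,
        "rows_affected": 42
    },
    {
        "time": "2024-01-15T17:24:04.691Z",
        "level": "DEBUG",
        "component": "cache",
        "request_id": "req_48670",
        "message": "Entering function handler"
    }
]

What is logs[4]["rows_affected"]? 42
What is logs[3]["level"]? "INFO"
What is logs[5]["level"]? "DEBUG"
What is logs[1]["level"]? "ERROR"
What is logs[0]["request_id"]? "req_63091"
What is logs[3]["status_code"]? 404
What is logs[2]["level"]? "DEBUG"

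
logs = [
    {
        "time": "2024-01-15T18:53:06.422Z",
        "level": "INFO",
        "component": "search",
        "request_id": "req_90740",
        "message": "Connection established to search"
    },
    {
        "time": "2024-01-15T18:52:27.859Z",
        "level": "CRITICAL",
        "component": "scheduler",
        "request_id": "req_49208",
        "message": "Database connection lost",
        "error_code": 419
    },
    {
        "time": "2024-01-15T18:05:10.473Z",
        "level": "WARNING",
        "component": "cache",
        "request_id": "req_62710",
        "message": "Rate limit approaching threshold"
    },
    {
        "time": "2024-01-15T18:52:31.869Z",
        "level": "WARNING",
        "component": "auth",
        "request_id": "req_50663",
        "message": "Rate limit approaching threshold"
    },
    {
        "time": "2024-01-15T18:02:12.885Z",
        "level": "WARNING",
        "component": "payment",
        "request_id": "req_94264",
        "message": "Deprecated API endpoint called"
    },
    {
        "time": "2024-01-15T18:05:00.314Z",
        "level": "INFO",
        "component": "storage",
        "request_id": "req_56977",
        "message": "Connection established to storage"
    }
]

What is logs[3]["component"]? "auth"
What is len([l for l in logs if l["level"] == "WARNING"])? 3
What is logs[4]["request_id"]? "req_94264"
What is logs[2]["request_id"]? "req_62710"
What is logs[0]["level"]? "INFO"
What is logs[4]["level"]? "WARNING"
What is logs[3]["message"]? "Rate limit approaching threshold"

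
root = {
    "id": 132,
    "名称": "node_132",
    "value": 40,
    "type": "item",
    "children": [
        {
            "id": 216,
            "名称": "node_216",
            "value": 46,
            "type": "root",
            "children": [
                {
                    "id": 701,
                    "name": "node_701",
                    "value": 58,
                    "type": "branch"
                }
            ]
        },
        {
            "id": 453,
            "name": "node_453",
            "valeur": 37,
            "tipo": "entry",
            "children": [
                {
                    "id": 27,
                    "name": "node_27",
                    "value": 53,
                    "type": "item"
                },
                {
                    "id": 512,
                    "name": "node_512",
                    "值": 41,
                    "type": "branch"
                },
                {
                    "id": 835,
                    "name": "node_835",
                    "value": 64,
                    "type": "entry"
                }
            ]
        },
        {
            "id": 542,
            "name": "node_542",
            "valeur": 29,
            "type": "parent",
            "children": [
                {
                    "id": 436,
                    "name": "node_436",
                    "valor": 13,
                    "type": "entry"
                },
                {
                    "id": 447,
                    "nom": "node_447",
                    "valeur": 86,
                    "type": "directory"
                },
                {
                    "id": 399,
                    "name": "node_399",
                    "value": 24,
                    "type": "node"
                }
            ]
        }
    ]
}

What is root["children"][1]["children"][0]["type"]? "item"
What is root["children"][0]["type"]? "root"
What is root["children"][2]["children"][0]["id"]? 436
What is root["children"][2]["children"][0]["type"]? "entry"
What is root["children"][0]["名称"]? "node_216"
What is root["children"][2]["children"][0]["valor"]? 13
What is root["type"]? "item"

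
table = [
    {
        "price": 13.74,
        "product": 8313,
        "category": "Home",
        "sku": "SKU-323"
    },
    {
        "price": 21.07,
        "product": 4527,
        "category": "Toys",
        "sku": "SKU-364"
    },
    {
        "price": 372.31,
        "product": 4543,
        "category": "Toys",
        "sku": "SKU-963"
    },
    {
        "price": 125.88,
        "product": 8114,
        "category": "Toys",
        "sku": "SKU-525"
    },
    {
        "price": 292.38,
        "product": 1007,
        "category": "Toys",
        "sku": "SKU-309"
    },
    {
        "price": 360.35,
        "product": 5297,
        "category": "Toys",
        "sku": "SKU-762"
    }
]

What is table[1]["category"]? "Toys"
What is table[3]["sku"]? "SKU-525"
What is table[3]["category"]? "Toys"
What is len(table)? 6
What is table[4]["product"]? 1007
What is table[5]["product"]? 5297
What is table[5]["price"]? 360.35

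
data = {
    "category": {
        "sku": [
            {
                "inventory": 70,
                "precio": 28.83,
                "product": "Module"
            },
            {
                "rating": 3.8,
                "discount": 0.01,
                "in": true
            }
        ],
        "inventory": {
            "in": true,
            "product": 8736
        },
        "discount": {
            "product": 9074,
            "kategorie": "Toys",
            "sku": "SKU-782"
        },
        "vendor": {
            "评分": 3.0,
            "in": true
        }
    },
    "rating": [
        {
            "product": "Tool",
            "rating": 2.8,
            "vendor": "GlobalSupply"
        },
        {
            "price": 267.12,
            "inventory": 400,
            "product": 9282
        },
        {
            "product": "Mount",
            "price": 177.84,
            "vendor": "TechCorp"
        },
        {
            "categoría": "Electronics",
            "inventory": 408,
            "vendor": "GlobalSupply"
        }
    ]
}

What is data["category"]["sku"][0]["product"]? "Module"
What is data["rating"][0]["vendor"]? "GlobalSupply"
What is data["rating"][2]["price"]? 177.84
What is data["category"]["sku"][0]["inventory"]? 70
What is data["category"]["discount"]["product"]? 9074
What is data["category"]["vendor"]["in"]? True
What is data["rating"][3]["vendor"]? "GlobalSupply"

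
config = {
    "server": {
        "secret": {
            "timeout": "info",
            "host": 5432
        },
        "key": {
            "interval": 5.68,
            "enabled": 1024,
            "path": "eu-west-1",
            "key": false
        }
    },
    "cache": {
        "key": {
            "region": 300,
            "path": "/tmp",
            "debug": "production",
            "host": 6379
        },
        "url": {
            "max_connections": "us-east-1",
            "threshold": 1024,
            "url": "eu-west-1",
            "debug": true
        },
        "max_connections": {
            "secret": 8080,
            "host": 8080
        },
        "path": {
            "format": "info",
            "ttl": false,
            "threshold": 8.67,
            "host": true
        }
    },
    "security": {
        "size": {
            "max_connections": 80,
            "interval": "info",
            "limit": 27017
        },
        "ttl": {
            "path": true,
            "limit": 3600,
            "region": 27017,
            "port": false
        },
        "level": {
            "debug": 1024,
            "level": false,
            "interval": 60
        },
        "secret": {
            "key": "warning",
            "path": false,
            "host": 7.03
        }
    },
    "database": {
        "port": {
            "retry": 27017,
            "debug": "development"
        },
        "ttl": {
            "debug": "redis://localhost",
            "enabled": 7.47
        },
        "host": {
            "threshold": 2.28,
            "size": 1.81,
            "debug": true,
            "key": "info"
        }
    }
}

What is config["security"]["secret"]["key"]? "warning"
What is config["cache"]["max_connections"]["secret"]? 8080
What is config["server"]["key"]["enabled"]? 1024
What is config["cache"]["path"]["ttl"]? False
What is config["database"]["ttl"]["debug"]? "redis://localhost"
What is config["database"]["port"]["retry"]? 27017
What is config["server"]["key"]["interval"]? 5.68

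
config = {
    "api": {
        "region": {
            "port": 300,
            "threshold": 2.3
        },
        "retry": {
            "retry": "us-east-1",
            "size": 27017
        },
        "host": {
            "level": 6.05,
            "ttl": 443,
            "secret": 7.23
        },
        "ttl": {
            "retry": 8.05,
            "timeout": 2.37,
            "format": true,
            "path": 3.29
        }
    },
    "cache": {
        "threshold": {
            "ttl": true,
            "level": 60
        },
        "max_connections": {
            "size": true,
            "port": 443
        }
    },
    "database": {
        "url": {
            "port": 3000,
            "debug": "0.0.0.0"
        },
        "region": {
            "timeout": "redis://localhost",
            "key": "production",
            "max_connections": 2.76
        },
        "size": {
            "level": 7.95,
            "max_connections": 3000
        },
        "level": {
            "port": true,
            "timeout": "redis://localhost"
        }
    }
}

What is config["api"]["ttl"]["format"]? True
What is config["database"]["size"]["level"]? 7.95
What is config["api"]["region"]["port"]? 300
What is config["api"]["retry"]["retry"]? "us-east-1"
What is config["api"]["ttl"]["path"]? 3.29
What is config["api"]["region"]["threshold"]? 2.3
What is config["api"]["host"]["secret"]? 7.23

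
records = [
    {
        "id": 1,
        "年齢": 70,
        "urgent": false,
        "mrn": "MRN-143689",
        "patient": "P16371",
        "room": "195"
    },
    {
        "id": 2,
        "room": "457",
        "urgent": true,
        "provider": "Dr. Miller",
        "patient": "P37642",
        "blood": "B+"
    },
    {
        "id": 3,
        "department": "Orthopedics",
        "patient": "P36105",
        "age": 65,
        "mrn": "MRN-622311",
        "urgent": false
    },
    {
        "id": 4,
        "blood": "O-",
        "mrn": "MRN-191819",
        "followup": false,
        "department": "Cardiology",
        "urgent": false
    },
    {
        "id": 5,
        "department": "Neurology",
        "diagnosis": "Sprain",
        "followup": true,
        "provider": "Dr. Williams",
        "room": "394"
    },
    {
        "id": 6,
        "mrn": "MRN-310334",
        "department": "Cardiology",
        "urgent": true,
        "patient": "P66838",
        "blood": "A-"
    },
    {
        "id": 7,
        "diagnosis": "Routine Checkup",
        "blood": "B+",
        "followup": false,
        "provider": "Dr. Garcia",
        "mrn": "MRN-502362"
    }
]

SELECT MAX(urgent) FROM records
True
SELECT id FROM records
[1, 2, 3, 4, 5, 6, 7]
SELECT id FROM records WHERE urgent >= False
[1, 2, 3, 4, 6]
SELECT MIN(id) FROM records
1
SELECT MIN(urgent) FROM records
False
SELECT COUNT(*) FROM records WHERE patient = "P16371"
1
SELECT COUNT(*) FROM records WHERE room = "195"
1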